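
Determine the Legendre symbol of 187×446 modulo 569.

By multiplicativity, (187·446/569) = (187/569)·(446/569).
First factor (187/569):
(187/569)
  = (569/187)    [QR: 569 ≡ 1 mod 4, sign kept]
  = (8/187)    [569 ≡ 8 mod 187]
  = -(1/187)    [187 ≡ 3 mod 8 ⇒ (2/187)^3 = -1]
  = -1    [(1/187) = 1]
Second factor (446/569):
(446/569)
  = (223/569)    [569 ≡ 1 mod 8 ⇒ (2/569) = +1]
  = (569/223)    [QR: 569 ≡ 1 mod 4, sign kept]
  = (123/223)    [569 ≡ 123 mod 223]
  = -(223/123)    [QR: both ≡ 3 mod 4, sign flips]
  = -(100/123)    [223 ≡ 100 mod 123]
  = -(25/123)    [123 ≡ 3 mod 8 ⇒ (2/123)^2 = +1]
  = -(123/25)    [QR: 25 ≡ 1 mod 4, sign kept]
  = -(23/25)    [123 ≡ 23 mod 25]
  = -(25/23)    [QR: 25 ≡ 1 mod 4, sign kept]
  = -(2/23)    [25 ≡ 2 mod 23]
  = -(1/23)    [23 ≡ 7 mod 8 ⇒ (2/23) = +1]
  = -1    [(1/23) = 1]
Product: (-1)·(-1) = 1.

1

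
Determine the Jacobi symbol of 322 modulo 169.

Reduce the numerator: 322 ≡ 153 (mod 169), so (322/169) = (153/169).
153 ≡ 1 (mod 4), so quadratic reciprocity gives (153/169) = (169/153). Reduce: 169 ≡ 16 (mod 153). Now have (16/153).
Factor out 2: 16 = 2^4. Since 153 ≡ 1 (mod 8), (2/153) = +1, and (2/153)^4 = +1. Now have (1/153).
(1/153) = 1. Collecting the sign factors: 1.

1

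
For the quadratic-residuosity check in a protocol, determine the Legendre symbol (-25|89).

1

Pull out -1: (-25|89) = (-1|89)·(25|89). Since 89 ≡ 1 (mod 4), (-1|89) = +1. Now have (25|89).
25 ≡ 1 (mod 4), so quadratic reciprocity gives (25|89) = (89|25). Reduce: 89 ≡ 14 (mod 25). Now have (14|25).
Factor out 2: 14 = 2·7. Since 25 ≡ 1 (mod 8), (2|25) = +1. Now have (7|25).
25 ≡ 1 (mod 4), so quadratic reciprocity gives (7|25) = (25|7). Reduce: 25 ≡ 4 (mod 7). Now have (4|7).
Factor out 2: 4 = 2^2. Since 7 ≡ 7 (mod 8), (2|7) = +1, and (2|7)^2 = +1. Now have (1|7).
(1|7) = 1. Collecting the sign factors: 1.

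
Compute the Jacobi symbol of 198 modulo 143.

0

Reduce the numerator: 198 ≡ 55 (mod 143), so (198|143) = (55|143).
Both 55 ≡ 3 and 143 ≡ 3 (mod 4), so reciprocity gives (55|143) = -(143|55). Reduce: 143 ≡ 33 (mod 55). Now have -(33|55).
33 ≡ 1 (mod 4), so quadratic reciprocity gives (33|55) = (55|33). Reduce: 55 ≡ 22 (mod 33). Now have -(22|33).
Factor out 2: 22 = 2·11. Since 33 ≡ 1 (mod 8), (2|33) = +1. Now have -(11|33).
33 ≡ 1 (mod 4), so quadratic reciprocity gives (11|33) = (33|11). Reduce: 33 ≡ 0 (mod 11). Now have -(0|11).
The numerator is now 0 with denominator 11 > 1: the symbol is 0.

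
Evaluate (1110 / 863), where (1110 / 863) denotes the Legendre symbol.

-1

(1110 / 863)
  = (247 / 863)    [1110 ≡ 247 mod 863]
  = -(863 / 247)    [QR: both ≡ 3 mod 4, sign flips]
  = -(122 / 247)    [863 ≡ 122 mod 247]
  = -(61 / 247)    [247 ≡ 7 mod 8 ⇒ (2 / 247) = +1]
  = -(247 / 61)    [QR: 61 ≡ 1 mod 4, sign kept]
  = -(3 / 61)    [247 ≡ 3 mod 61]
  = -(61 / 3)    [QR: 61 ≡ 1 mod 4, sign kept]
  = -(1 / 3)    [61 ≡ 1 mod 3]
  = -1    [(1 / 3) = 1]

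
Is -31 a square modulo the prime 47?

(-31|47)
  = (16|47)    [-31 ≡ 16 mod 47]
  = (1|47)    [47 ≡ 7 mod 8 ⇒ (2|47)^4 = +1]
  = 1    [(1|47) = 1]
(-31|47) = 1, and 47 is prime, so -31 is a quadratic residue mod 47.

yes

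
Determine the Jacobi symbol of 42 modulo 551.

1

(42 / 551)
  = (21 / 551)    [551 ≡ 7 mod 8 ⇒ (2 / 551) = +1]
  = (551 / 21)    [QR: 21 ≡ 1 mod 4, sign kept]
  = (5 / 21)    [551 ≡ 5 mod 21]
  = (21 / 5)    [QR: 5 ≡ 1 mod 4, sign kept]
  = (1 / 5)    [21 ≡ 1 mod 5]
  = 1    [(1 / 5) = 1]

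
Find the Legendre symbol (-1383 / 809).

(-1383 / 809)
  = (235 / 809)    [-1383 ≡ 235 mod 809]
  = (809 / 235)    [QR: 809 ≡ 1 mod 4, sign kept]
  = (104 / 235)    [809 ≡ 104 mod 235]
  = -(13 / 235)    [235 ≡ 3 mod 8 ⇒ (2 / 235)^3 = -1]
  = -(235 / 13)    [QR: 13 ≡ 1 mod 4, sign kept]
  = -(1 / 13)    [235 ≡ 1 mod 13]
  = -1    [(1 / 13) = 1]

-1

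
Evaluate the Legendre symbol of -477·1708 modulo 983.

By multiplicativity, (-477·1708/983) = (-477/983)·(1708/983).
First factor (-477/983):
(-477/983)
  = -(477/983)    [983 ≡ 3 mod 4 ⇒ (-1/983) = -1]
  = -(983/477)    [QR: 477 ≡ 1 mod 4, sign kept]
  = -(29/477)    [983 ≡ 29 mod 477]
  = -(477/29)    [QR: 29 ≡ 1 mod 4, sign kept]
  = -(13/29)    [477 ≡ 13 mod 29]
  = -(29/13)    [QR: 13 ≡ 1 mod 4, sign kept]
  = -(3/13)    [29 ≡ 3 mod 13]
  = -(13/3)    [QR: 13 ≡ 1 mod 4, sign kept]
  = -(1/3)    [13 ≡ 1 mod 3]
  = -1    [(1/3) = 1]
Second factor (1708/983):
(1708/983)
  = (725/983)    [1708 ≡ 725 mod 983]
  = (983/725)    [QR: 725 ≡ 1 mod 4, sign kept]
  = (258/725)    [983 ≡ 258 mod 725]
  = -(129/725)    [725 ≡ 5 mod 8 ⇒ (2/725) = -1]
  = -(725/129)    [QR: 129 ≡ 1 mod 4, sign kept]
  = -(80/129)    [725 ≡ 80 mod 129]
  = -(5/129)    [129 ≡ 1 mod 8 ⇒ (2/129)^4 = +1]
  = -(129/5)    [QR: 5 ≡ 1 mod 4, sign kept]
  = -(4/5)    [129 ≡ 4 mod 5]
  = -(1/5)    [5 ≡ 5 mod 8 ⇒ (2/5)^2 = +1]
  = -1    [(1/5) = 1]
Product: (-1)·(-1) = 1.

1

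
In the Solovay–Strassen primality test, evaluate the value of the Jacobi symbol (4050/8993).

1

(4050/8993)
  = (2025/8993)    [8993 ≡ 1 mod 8 ⇒ (2/8993) = +1]
  = (8993/2025)    [QR: 2025 ≡ 1 mod 4, sign kept]
  = (893/2025)    [8993 ≡ 893 mod 2025]
  = (2025/893)    [QR: 893 ≡ 1 mod 4, sign kept]
  = (239/893)    [2025 ≡ 239 mod 893]
  = (893/239)    [QR: 893 ≡ 1 mod 4, sign kept]
  = (176/239)    [893 ≡ 176 mod 239]
  = (11/239)    [239 ≡ 7 mod 8 ⇒ (2/239)^4 = +1]
  = -(239/11)    [QR: both ≡ 3 mod 4, sign flips]
  = -(8/11)    [239 ≡ 8 mod 11]
  = (1/11)    [11 ≡ 3 mod 8 ⇒ (2/11)^3 = -1]
  = 1    [(1/11) = 1]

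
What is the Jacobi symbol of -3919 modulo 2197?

-1

(-3919/2197)
  = (475/2197)    [-3919 ≡ 475 mod 2197]
  = (2197/475)    [QR: 2197 ≡ 1 mod 4, sign kept]
  = (297/475)    [2197 ≡ 297 mod 475]
  = (475/297)    [QR: 297 ≡ 1 mod 4, sign kept]
  = (178/297)    [475 ≡ 178 mod 297]
  = (89/297)    [297 ≡ 1 mod 8 ⇒ (2/297) = +1]
  = (297/89)    [QR: 89 ≡ 1 mod 4, sign kept]
  = (30/89)    [297 ≡ 30 mod 89]
  = (15/89)    [89 ≡ 1 mod 8 ⇒ (2/89) = +1]
  = (89/15)    [QR: 89 ≡ 1 mod 4, sign kept]
  = (14/15)    [89 ≡ 14 mod 15]
  = (7/15)    [15 ≡ 7 mod 8 ⇒ (2/15) = +1]
  = -(15/7)    [QR: both ≡ 3 mod 4, sign flips]
  = -(1/7)    [15 ≡ 1 mod 7]
  = -1    [(1/7) = 1]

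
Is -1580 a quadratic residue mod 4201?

no

Reduce the numerator: -1580 ≡ 2621 (mod 4201), so (-1580|4201) = (2621|4201).
2621 ≡ 1 (mod 4), so quadratic reciprocity gives (2621|4201) = (4201|2621). Reduce: 4201 ≡ 1580 (mod 2621). Now have (1580|2621).
Factor out 2: 1580 = 2^2·395. Since 2621 ≡ 5 (mod 8), (2|2621) = -1, and (2|2621)^2 = +1. Now have (395|2621).
2621 ≡ 1 (mod 4), so quadratic reciprocity gives (395|2621) = (2621|395). Reduce: 2621 ≡ 251 (mod 395). Now have (251|395).
Both 251 ≡ 3 and 395 ≡ 3 (mod 4), so reciprocity gives (251|395) = -(395|251). Reduce: 395 ≡ 144 (mod 251). Now have -(144|251).
Factor out 2: 144 = 2^4·9. Since 251 ≡ 3 (mod 8), (2|251) = -1, and (2|251)^4 = +1. Now have -(9|251).
9 ≡ 1 (mod 4), so quadratic reciprocity gives (9|251) = (251|9). Reduce: 251 ≡ 8 (mod 9). Now have -(8|9).
Factor out 2: 8 = 2^3. Since 9 ≡ 1 (mod 8), (2|9) = +1, and (2|9)^3 = +1. Now have -(1|9).
(1|9) = 1. Collecting the sign factors: -1.
The Legendre symbol is -1, so x^2 ≡ -1580 (mod 4201) has no solution.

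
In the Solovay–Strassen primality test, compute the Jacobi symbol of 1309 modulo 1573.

1309 ≡ 1 (mod 4), so quadratic reciprocity gives (1309/1573) = (1573/1309). Reduce: 1573 ≡ 264 (mod 1309). Now have (264/1309).
Factor out 2: 264 = 2^3·33. Since 1309 ≡ 5 (mod 8), (2/1309) = -1, and (2/1309)^3 = -1. Now have -(33/1309).
33 ≡ 1 (mod 4), so quadratic reciprocity gives (33/1309) = (1309/33). Reduce: 1309 ≡ 22 (mod 33). Now have -(22/33).
Factor out 2: 22 = 2·11. Since 33 ≡ 1 (mod 8), (2/33) = +1. Now have -(11/33).
33 ≡ 1 (mod 4), so quadratic reciprocity gives (11/33) = (33/11). Reduce: 33 ≡ 0 (mod 11). Now have -(0/11).
The numerator is now 0 with denominator 11 > 1: the symbol is 0.

0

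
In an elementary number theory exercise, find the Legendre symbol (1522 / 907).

(1522 / 907)
  = (615 / 907)    [1522 ≡ 615 mod 907]
  = -(907 / 615)    [QR: both ≡ 3 mod 4, sign flips]
  = -(292 / 615)    [907 ≡ 292 mod 615]
  = -(73 / 615)    [615 ≡ 7 mod 8 ⇒ (2 / 615)^2 = +1]
  = -(615 / 73)    [QR: 73 ≡ 1 mod 4, sign kept]
  = -(31 / 73)    [615 ≡ 31 mod 73]
  = -(73 / 31)    [QR: 73 ≡ 1 mod 4, sign kept]
  = -(11 / 31)    [73 ≡ 11 mod 31]
  = (31 / 11)    [QR: both ≡ 3 mod 4, sign flips]
  = (9 / 11)    [31 ≡ 9 mod 11]
  = (11 / 9)    [QR: 9 ≡ 1 mod 4, sign kept]
  = (2 / 9)    [11 ≡ 2 mod 9]
  = (1 / 9)    [9 ≡ 1 mod 8 ⇒ (2 / 9) = +1]
  = 1    [(1 / 9) = 1]

1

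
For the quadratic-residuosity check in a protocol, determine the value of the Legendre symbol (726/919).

-1

(726/919)
  = (363/919)    [919 ≡ 7 mod 8 ⇒ (2/919) = +1]
  = -(919/363)    [QR: both ≡ 3 mod 4, sign flips]
  = -(193/363)    [919 ≡ 193 mod 363]
  = -(363/193)    [QR: 193 ≡ 1 mod 4, sign kept]
  = -(170/193)    [363 ≡ 170 mod 193]
  = -(85/193)    [193 ≡ 1 mod 8 ⇒ (2/193) = +1]
  = -(193/85)    [QR: 85 ≡ 1 mod 4, sign kept]
  = -(23/85)    [193 ≡ 23 mod 85]
  = -(85/23)    [QR: 85 ≡ 1 mod 4, sign kept]
  = -(16/23)    [85 ≡ 16 mod 23]
  = -(1/23)    [23 ≡ 7 mod 8 ⇒ (2/23)^4 = +1]
  = -1    [(1/23) = 1]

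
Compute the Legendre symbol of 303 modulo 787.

(303/787)
  = -(787/303)    [QR: both ≡ 3 mod 4, sign flips]
  = -(181/303)    [787 ≡ 181 mod 303]
  = -(303/181)    [QR: 181 ≡ 1 mod 4, sign kept]
  = -(122/181)    [303 ≡ 122 mod 181]
  = (61/181)    [181 ≡ 5 mod 8 ⇒ (2/181) = -1]
  = (181/61)    [QR: 61 ≡ 1 mod 4, sign kept]
  = (59/61)    [181 ≡ 59 mod 61]
  = (61/59)    [QR: 61 ≡ 1 mod 4, sign kept]
  = (2/59)    [61 ≡ 2 mod 59]
  = -(1/59)    [59 ≡ 3 mod 8 ⇒ (2/59) = -1]
  = -1    [(1/59) = 1]

-1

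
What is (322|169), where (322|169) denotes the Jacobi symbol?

1

Reduce the numerator: 322 ≡ 153 (mod 169), so (322|169) = (153|169).
153 ≡ 1 (mod 4), so quadratic reciprocity gives (153|169) = (169|153). Reduce: 169 ≡ 16 (mod 153). Now have (16|153).
Factor out 2: 16 = 2^4. Since 153 ≡ 1 (mod 8), (2|153) = +1, and (2|153)^4 = +1. Now have (1|153).
(1|153) = 1. Collecting the sign factors: 1.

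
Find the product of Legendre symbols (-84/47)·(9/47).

By multiplicativity, (-84·9/47) = (-84/47)·(9/47).
First factor (-84/47):
(-84/47)
  = -(84/47)    [47 ≡ 3 mod 4 ⇒ (-1/47) = -1]
  = -(37/47)    [84 ≡ 37 mod 47]
  = -(47/37)    [QR: 37 ≡ 1 mod 4, sign kept]
  = -(10/37)    [47 ≡ 10 mod 37]
  = (5/37)    [37 ≡ 5 mod 8 ⇒ (2/37) = -1]
  = (37/5)    [QR: 5 ≡ 1 mod 4, sign kept]
  = (2/5)    [37 ≡ 2 mod 5]
  = -(1/5)    [5 ≡ 5 mod 8 ⇒ (2/5) = -1]
  = -1    [(1/5) = 1]
Second factor (9/47):
(9/47)
  = (47/9)    [QR: 9 ≡ 1 mod 4, sign kept]
  = (2/9)    [47 ≡ 2 mod 9]
  = (1/9)    [9 ≡ 1 mod 8 ⇒ (2/9) = +1]
  = 1    [(1/9) = 1]
Product: (-1)·(1) = -1.

-1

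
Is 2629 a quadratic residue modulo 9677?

yes

2629 ≡ 1 (mod 4), so quadratic reciprocity gives (2629|9677) = (9677|2629). Reduce: 9677 ≡ 1790 (mod 2629). Now have (1790|2629).
Factor out 2: 1790 = 2·895. Since 2629 ≡ 5 (mod 8), (2|2629) = -1. Now have -(895|2629).
2629 ≡ 1 (mod 4), so quadratic reciprocity gives (895|2629) = (2629|895). Reduce: 2629 ≡ 839 (mod 895). Now have -(839|895).
Both 839 ≡ 3 and 895 ≡ 3 (mod 4), so reciprocity gives (839|895) = -(895|839). Reduce: 895 ≡ 56 (mod 839). Now have (56|839).
Factor out 2: 56 = 2^3·7. Since 839 ≡ 7 (mod 8), (2|839) = +1, and (2|839)^3 = +1. Now have (7|839).
Both 7 ≡ 3 and 839 ≡ 3 (mod 4), so reciprocity gives (7|839) = -(839|7). Reduce: 839 ≡ 6 (mod 7). Now have -(6|7).
Factor out 2: 6 = 2·3. Since 7 ≡ 7 (mod 8), (2|7) = +1. Now have -(3|7).
Both 3 ≡ 3 and 7 ≡ 3 (mod 4), so reciprocity gives (3|7) = -(7|3). Reduce: 7 ≡ 1 (mod 3). Now have (1|3).
(1|3) = 1. Collecting the sign factors: 1.
(2629|9677) = 1, and 9677 is prime, so 2629 is a quadratic residue mod 9677.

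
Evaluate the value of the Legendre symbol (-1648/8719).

(-1648/8719)
  = -(1648/8719)    [8719 ≡ 3 mod 4 ⇒ (-1/8719) = -1]
  = -(103/8719)    [8719 ≡ 7 mod 8 ⇒ (2/8719)^4 = +1]
  = (8719/103)    [QR: both ≡ 3 mod 4, sign flips]
  = (67/103)    [8719 ≡ 67 mod 103]
  = -(103/67)    [QR: both ≡ 3 mod 4, sign flips]
  = -(36/67)    [103 ≡ 36 mod 67]
  = -(9/67)    [67 ≡ 3 mod 8 ⇒ (2/67)^2 = +1]
  = -(67/9)    [QR: 9 ≡ 1 mod 4, sign kept]
  = -(4/9)    [67 ≡ 4 mod 9]
  = -(1/9)    [9 ≡ 1 mod 8 ⇒ (2/9)^2 = +1]
  = -1    [(1/9) = 1]

-1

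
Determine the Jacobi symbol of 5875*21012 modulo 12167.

By multiplicativity, (5875·21012/12167) = (5875/12167)·(21012/12167).
First factor (5875/12167):
(5875/12167)
  = -(12167/5875)    [QR: both ≡ 3 mod 4, sign flips]
  = -(417/5875)    [12167 ≡ 417 mod 5875]
  = -(5875/417)    [QR: 417 ≡ 1 mod 4, sign kept]
  = -(37/417)    [5875 ≡ 37 mod 417]
  = -(417/37)    [QR: 37 ≡ 1 mod 4, sign kept]
  = -(10/37)    [417 ≡ 10 mod 37]
  = (5/37)    [37 ≡ 5 mod 8 ⇒ (2/37) = -1]
  = (37/5)    [QR: 5 ≡ 1 mod 4, sign kept]
  = (2/5)    [37 ≡ 2 mod 5]
  = -(1/5)    [5 ≡ 5 mod 8 ⇒ (2/5) = -1]
  = -1    [(1/5) = 1]
Second factor (21012/12167):
(21012/12167)
  = (8845/12167)    [21012 ≡ 8845 mod 12167]
  = (12167/8845)    [QR: 8845 ≡ 1 mod 4, sign kept]
  = (3322/8845)    [12167 ≡ 3322 mod 8845]
  = -(1661/8845)    [8845 ≡ 5 mod 8 ⇒ (2/8845) = -1]
  = -(8845/1661)    [QR: 1661 ≡ 1 mod 4, sign kept]
  = -(540/1661)    [8845 ≡ 540 mod 1661]
  = -(135/1661)    [1661 ≡ 5 mod 8 ⇒ (2/1661)^2 = +1]
  = -(1661/135)    [QR: 1661 ≡ 1 mod 4, sign kept]
  = -(41/135)    [1661 ≡ 41 mod 135]
  = -(135/41)    [QR: 41 ≡ 1 mod 4, sign kept]
  = -(12/41)    [135 ≡ 12 mod 41]
  = -(3/41)    [41 ≡ 1 mod 8 ⇒ (2/41)^2 = +1]
  = -(41/3)    [QR: 41 ≡ 1 mod 4, sign kept]
  = -(2/3)    [41 ≡ 2 mod 3]
  = (1/3)    [3 ≡ 3 mod 8 ⇒ (2/3) = -1]
  = 1    [(1/3) = 1]
Product: (-1)·(1) = -1.

-1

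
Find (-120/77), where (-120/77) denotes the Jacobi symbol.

-1

(-120/77)
  = (120/77)    [77 ≡ 1 mod 4 ⇒ (-1/77) = +1]
  = (43/77)    [120 ≡ 43 mod 77]
  = (77/43)    [QR: 77 ≡ 1 mod 4, sign kept]
  = (34/43)    [77 ≡ 34 mod 43]
  = -(17/43)    [43 ≡ 3 mod 8 ⇒ (2/43) = -1]
  = -(43/17)    [QR: 17 ≡ 1 mod 4, sign kept]
  = -(9/17)    [43 ≡ 9 mod 17]
  = -(17/9)    [QR: 9 ≡ 1 mod 4, sign kept]
  = -(8/9)    [17 ≡ 8 mod 9]
  = -(1/9)    [9 ≡ 1 mod 8 ⇒ (2/9)^3 = +1]
  = -1    [(1/9) = 1]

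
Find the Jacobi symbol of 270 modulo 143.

Reduce the numerator: 270 ≡ 127 (mod 143), so (270 / 143) = (127 / 143).
Both 127 ≡ 3 and 143 ≡ 3 (mod 4), so reciprocity gives (127 / 143) = -(143 / 127). Reduce: 143 ≡ 16 (mod 127). Now have -(16 / 127).
Factor out 2: 16 = 2^4. Since 127 ≡ 7 (mod 8), (2 / 127) = +1, and (2 / 127)^4 = +1. Now have -(1 / 127).
(1 / 127) = 1. Collecting the sign factors: -1.

-1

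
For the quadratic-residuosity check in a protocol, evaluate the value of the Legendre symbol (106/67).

(106/67)
  = (39/67)    [106 ≡ 39 mod 67]
  = -(67/39)    [QR: both ≡ 3 mod 4, sign flips]
  = -(28/39)    [67 ≡ 28 mod 39]
  = -(7/39)    [39 ≡ 7 mod 8 ⇒ (2/39)^2 = +1]
  = (39/7)    [QR: both ≡ 3 mod 4, sign flips]
  = (4/7)    [39 ≡ 4 mod 7]
  = (1/7)    [7 ≡ 7 mod 8 ⇒ (2/7)^2 = +1]
  = 1    [(1/7) = 1]

1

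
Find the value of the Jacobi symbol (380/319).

Reduce the numerator: 380 ≡ 61 (mod 319), so (380/319) = (61/319).
61 ≡ 1 (mod 4), so quadratic reciprocity gives (61/319) = (319/61). Reduce: 319 ≡ 14 (mod 61). Now have (14/61).
Factor out 2: 14 = 2·7. Since 61 ≡ 5 (mod 8), (2/61) = -1. Now have -(7/61).
61 ≡ 1 (mod 4), so quadratic reciprocity gives (7/61) = (61/7). Reduce: 61 ≡ 5 (mod 7). Now have -(5/7).
5 ≡ 1 (mod 4), so quadratic reciprocity gives (5/7) = (7/5). Reduce: 7 ≡ 2 (mod 5). Now have -(2/5).
Factor out 2: 2 = 2. Since 5 ≡ 5 (mod 8), (2/5) = -1. Now have (1/5).
(1/5) = 1. Collecting the sign factors: 1.

1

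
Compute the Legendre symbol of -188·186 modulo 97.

1

By multiplicativity, (-188·186 / 97) = (-188 / 97)·(186 / 97).
First factor (-188 / 97):
Reduce the numerator: -188 ≡ 6 (mod 97), so (-188 / 97) = (6 / 97).
Factor out 2: 6 = 2·3. Since 97 ≡ 1 (mod 8), (2 / 97) = +1. Now have (3 / 97).
97 ≡ 1 (mod 4), so quadratic reciprocity gives (3 / 97) = (97 / 3). Reduce: 97 ≡ 1 (mod 3). Now have (1 / 3).
(1 / 3) = 1. Collecting the sign factors: 1.
Second factor (186 / 97):
Reduce the numerator: 186 ≡ 89 (mod 97), so (186 / 97) = (89 / 97).
89 ≡ 1 (mod 4), so quadratic reciprocity gives (89 / 97) = (97 / 89). Reduce: 97 ≡ 8 (mod 89). Now have (8 / 89).
Factor out 2: 8 = 2^3. Since 89 ≡ 1 (mod 8), (2 / 89) = +1, and (2 / 89)^3 = +1. Now have (1 / 89).
(1 / 89) = 1. Collecting the sign factors: 1.
Product: (1)·(1) = 1.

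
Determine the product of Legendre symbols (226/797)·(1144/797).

By multiplicativity, (226·1144/797) = (226/797)·(1144/797).
First factor (226/797):
(226/797)
  = -(113/797)    [797 ≡ 5 mod 8 ⇒ (2/797) = -1]
  = -(797/113)    [QR: 113 ≡ 1 mod 4, sign kept]
  = -(6/113)    [797 ≡ 6 mod 113]
  = -(3/113)    [113 ≡ 1 mod 8 ⇒ (2/113) = +1]
  = -(113/3)    [QR: 113 ≡ 1 mod 4, sign kept]
  = -(2/3)    [113 ≡ 2 mod 3]
  = (1/3)    [3 ≡ 3 mod 8 ⇒ (2/3) = -1]
  = 1    [(1/3) = 1]
Second factor (1144/797):
(1144/797)
  = (347/797)    [1144 ≡ 347 mod 797]
  = (797/347)    [QR: 797 ≡ 1 mod 4, sign kept]
  = (103/347)    [797 ≡ 103 mod 347]
  = -(347/103)    [QR: both ≡ 3 mod 4, sign flips]
  = -(38/103)    [347 ≡ 38 mod 103]
  = -(19/103)    [103 ≡ 7 mod 8 ⇒ (2/103) = +1]
  = (103/19)    [QR: both ≡ 3 mod 4, sign flips]
  = (8/19)    [103 ≡ 8 mod 19]
  = -(1/19)    [19 ≡ 3 mod 8 ⇒ (2/19)^3 = -1]
  = -1    [(1/19) = 1]
Product: (1)·(-1) = -1.

-1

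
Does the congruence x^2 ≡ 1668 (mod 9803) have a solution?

yes

(1668/9803)
  = (417/9803)    [9803 ≡ 3 mod 8 ⇒ (2/9803)^2 = +1]
  = (9803/417)    [QR: 417 ≡ 1 mod 4, sign kept]
  = (212/417)    [9803 ≡ 212 mod 417]
  = (53/417)    [417 ≡ 1 mod 8 ⇒ (2/417)^2 = +1]
  = (417/53)    [QR: 53 ≡ 1 mod 4, sign kept]
  = (46/53)    [417 ≡ 46 mod 53]
  = -(23/53)    [53 ≡ 5 mod 8 ⇒ (2/53) = -1]
  = -(53/23)    [QR: 53 ≡ 1 mod 4, sign kept]
  = -(7/23)    [53 ≡ 7 mod 23]
  = (23/7)    [QR: both ≡ 3 mod 4, sign flips]
  = (2/7)    [23 ≡ 2 mod 7]
  = (1/7)    [7 ≡ 7 mod 8 ⇒ (2/7) = +1]
  = 1    [(1/7) = 1]
(1668/9803) = 1, and 9803 is prime, so 1668 is a quadratic residue mod 9803.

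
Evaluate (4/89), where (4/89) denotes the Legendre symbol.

1

(4/89)
  = (1/89)    [89 ≡ 1 mod 8 ⇒ (2/89)^2 = +1]
  = 1    [(1/89) = 1]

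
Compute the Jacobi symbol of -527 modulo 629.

(-527 / 629)
  = (527 / 629)    [629 ≡ 1 mod 4 ⇒ (-1 / 629) = +1]
  = (629 / 527)    [QR: 629 ≡ 1 mod 4, sign kept]
  = (102 / 527)    [629 ≡ 102 mod 527]
  = (51 / 527)    [527 ≡ 7 mod 8 ⇒ (2 / 527) = +1]
  = -(527 / 51)    [QR: both ≡ 3 mod 4, sign flips]
  = -(17 / 51)    [527 ≡ 17 mod 51]
  = -(51 / 17)    [QR: 17 ≡ 1 mod 4, sign kept]
  = -(0 / 17)    [51 ≡ 0 mod 17]
  = 0    [numerator 0, gcd > 1]

0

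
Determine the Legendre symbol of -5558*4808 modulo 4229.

1

By multiplicativity, (-5558·4808/4229) = (-5558/4229)·(4808/4229).
First factor (-5558/4229):
Reduce the numerator: -5558 ≡ 2900 (mod 4229), so (-5558/4229) = (2900/4229).
Factor out 2: 2900 = 2^2·725. Since 4229 ≡ 5 (mod 8), (2/4229) = -1, and (2/4229)^2 = +1. Now have (725/4229).
725 ≡ 1 (mod 4), so quadratic reciprocity gives (725/4229) = (4229/725). Reduce: 4229 ≡ 604 (mod 725). Now have (604/725).
Factor out 2: 604 = 2^2·151. Since 725 ≡ 5 (mod 8), (2/725) = -1, and (2/725)^2 = +1. Now have (151/725).
725 ≡ 1 (mod 4), so quadratic reciprocity gives (151/725) = (725/151). Reduce: 725 ≡ 121 (mod 151). Now have (121/151).
121 ≡ 1 (mod 4), so quadratic reciprocity gives (121/151) = (151/121). Reduce: 151 ≡ 30 (mod 121). Now have (30/121).
Factor out 2: 30 = 2·15. Since 121 ≡ 1 (mod 8), (2/121) = +1. Now have (15/121).
121 ≡ 1 (mod 4), so quadratic reciprocity gives (15/121) = (121/15). Reduce: 121 ≡ 1 (mod 15). Now have (1/15).
(1/15) = 1. Collecting the sign factors: 1.
Second factor (4808/4229):
Reduce the numerator: 4808 ≡ 579 (mod 4229), so (4808/4229) = (579/4229).
4229 ≡ 1 (mod 4), so quadratic reciprocity gives (579/4229) = (4229/579). Reduce: 4229 ≡ 176 (mod 579). Now have (176/579).
Factor out 2: 176 = 2^4·11. Since 579 ≡ 3 (mod 8), (2/579) = -1, and (2/579)^4 = +1. Now have (11/579).
Both 11 ≡ 3 and 579 ≡ 3 (mod 4), so reciprocity gives (11/579) = -(579/11). Reduce: 579 ≡ 7 (mod 11). Now have -(7/11).
Both 7 ≡ 3 and 11 ≡ 3 (mod 4), so reciprocity gives (7/11) = -(11/7). Reduce: 11 ≡ 4 (mod 7). Now have (4/7).
Factor out 2: 4 = 2^2. Since 7 ≡ 7 (mod 8), (2/7) = +1, and (2/7)^2 = +1. Now have (1/7).
(1/7) = 1. Collecting the sign factors: 1.
Product: (1)·(1) = 1.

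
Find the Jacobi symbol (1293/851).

Reduce the numerator: 1293 ≡ 442 (mod 851), so (1293/851) = (442/851).
Factor out 2: 442 = 2·221. Since 851 ≡ 3 (mod 8), (2/851) = -1. Now have -(221/851).
221 ≡ 1 (mod 4), so quadratic reciprocity gives (221/851) = (851/221). Reduce: 851 ≡ 188 (mod 221). Now have -(188/221).
Factor out 2: 188 = 2^2·47. Since 221 ≡ 5 (mod 8), (2/221) = -1, and (2/221)^2 = +1. Now have -(47/221).
221 ≡ 1 (mod 4), so quadratic reciprocity gives (47/221) = (221/47). Reduce: 221 ≡ 33 (mod 47). Now have -(33/47).
33 ≡ 1 (mod 4), so quadratic reciprocity gives (33/47) = (47/33). Reduce: 47 ≡ 14 (mod 33). Now have -(14/33).
Factor out 2: 14 = 2·7. Since 33 ≡ 1 (mod 8), (2/33) = +1. Now have -(7/33).
33 ≡ 1 (mod 4), so quadratic reciprocity gives (7/33) = (33/7). Reduce: 33 ≡ 5 (mod 7). Now have -(5/7).
5 ≡ 1 (mod 4), so quadratic reciprocity gives (5/7) = (7/5). Reduce: 7 ≡ 2 (mod 5). Now have -(2/5).
Factor out 2: 2 = 2. Since 5 ≡ 5 (mod 8), (2/5) = -1. Now have (1/5).
(1/5) = 1. Collecting the sign factors: 1.

1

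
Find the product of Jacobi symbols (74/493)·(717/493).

By multiplicativity, (74·717/493) = (74/493)·(717/493).
First factor (74/493):
Factor out 2: 74 = 2·37. Since 493 ≡ 5 (mod 8), (2/493) = -1. Now have -(37/493).
37 ≡ 1 (mod 4), so quadratic reciprocity gives (37/493) = (493/37). Reduce: 493 ≡ 12 (mod 37). Now have -(12/37).
Factor out 2: 12 = 2^2·3. Since 37 ≡ 5 (mod 8), (2/37) = -1, and (2/37)^2 = +1. Now have -(3/37).
37 ≡ 1 (mod 4), so quadratic reciprocity gives (3/37) = (37/3). Reduce: 37 ≡ 1 (mod 3). Now have -(1/3).
(1/3) = 1. Collecting the sign factors: -1.
Second factor (717/493):
Reduce the numerator: 717 ≡ 224 (mod 493), so (717/493) = (224/493).
Factor out 2: 224 = 2^5·7. Since 493 ≡ 5 (mod 8), (2/493) = -1, and (2/493)^5 = -1. Now have -(7/493).
493 ≡ 1 (mod 4), so quadratic reciprocity gives (7/493) = (493/7). Reduce: 493 ≡ 3 (mod 7). Now have -(3/7).
Both 3 ≡ 3 and 7 ≡ 3 (mod 4), so reciprocity gives (3/7) = -(7/3). Reduce: 7 ≡ 1 (mod 3). Now have (1/3).
(1/3) = 1. Collecting the sign factors: 1.
Product: (-1)·(1) = -1.

-1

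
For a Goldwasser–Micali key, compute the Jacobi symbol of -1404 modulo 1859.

(-1404/1859)
  = (455/1859)    [-1404 ≡ 455 mod 1859]
  = -(1859/455)    [QR: both ≡ 3 mod 4, sign flips]
  = -(39/455)    [1859 ≡ 39 mod 455]
  = (455/39)    [QR: both ≡ 3 mod 4, sign flips]
  = (26/39)    [455 ≡ 26 mod 39]
  = (13/39)    [39 ≡ 7 mod 8 ⇒ (2/39) = +1]
  = (39/13)    [QR: 13 ≡ 1 mod 4, sign kept]
  = (0/13)    [39 ≡ 0 mod 13]
  = 0    [numerator 0, gcd > 1]

0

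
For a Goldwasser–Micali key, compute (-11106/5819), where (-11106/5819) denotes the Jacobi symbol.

1

(-11106/5819)
  = -(11106/5819)    [5819 ≡ 3 mod 4 ⇒ (-1/5819) = -1]
  = -(5287/5819)    [11106 ≡ 5287 mod 5819]
  = (5819/5287)    [QR: both ≡ 3 mod 4, sign flips]
  = (532/5287)    [5819 ≡ 532 mod 5287]
  = (133/5287)    [5287 ≡ 7 mod 8 ⇒ (2/5287)^2 = +1]
  = (5287/133)    [QR: 133 ≡ 1 mod 4, sign kept]
  = (100/133)    [5287 ≡ 100 mod 133]
  = (25/133)    [133 ≡ 5 mod 8 ⇒ (2/133)^2 = +1]
  = (133/25)    [QR: 25 ≡ 1 mod 4, sign kept]
  = (8/25)    [133 ≡ 8 mod 25]
  = (1/25)    [25 ≡ 1 mod 8 ⇒ (2/25)^3 = +1]
  = 1    [(1/25) = 1]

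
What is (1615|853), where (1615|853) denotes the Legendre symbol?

1

Reduce the numerator: 1615 ≡ 762 (mod 853), so (1615|853) = (762|853).
Factor out 2: 762 = 2·381. Since 853 ≡ 5 (mod 8), (2|853) = -1. Now have -(381|853).
381 ≡ 1 (mod 4), so quadratic reciprocity gives (381|853) = (853|381). Reduce: 853 ≡ 91 (mod 381). Now have -(91|381).
381 ≡ 1 (mod 4), so quadratic reciprocity gives (91|381) = (381|91). Reduce: 381 ≡ 17 (mod 91). Now have -(17|91).
17 ≡ 1 (mod 4), so quadratic reciprocity gives (17|91) = (91|17). Reduce: 91 ≡ 6 (mod 17). Now have -(6|17).
Factor out 2: 6 = 2·3. Since 17 ≡ 1 (mod 8), (2|17) = +1. Now have -(3|17).
17 ≡ 1 (mod 4), so quadratic reciprocity gives (3|17) = (17|3). Reduce: 17 ≡ 2 (mod 3). Now have -(2|3).
Factor out 2: 2 = 2. Since 3 ≡ 3 (mod 8), (2|3) = -1. Now have (1|3).
(1|3) = 1. Collecting the sign factors: 1.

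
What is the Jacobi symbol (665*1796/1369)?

By multiplicativity, (665·1796/1369) = (665/1369)·(1796/1369).
First factor (665/1369):
665 ≡ 1 (mod 4), so quadratic reciprocity gives (665/1369) = (1369/665). Reduce: 1369 ≡ 39 (mod 665). Now have (39/665).
665 ≡ 1 (mod 4), so quadratic reciprocity gives (39/665) = (665/39). Reduce: 665 ≡ 2 (mod 39). Now have (2/39).
Factor out 2: 2 = 2. Since 39 ≡ 7 (mod 8), (2/39) = +1. Now have (1/39).
(1/39) = 1. Collecting the sign factors: 1.
Second factor (1796/1369):
Reduce the numerator: 1796 ≡ 427 (mod 1369), so (1796/1369) = (427/1369).
1369 ≡ 1 (mod 4), so quadratic reciprocity gives (427/1369) = (1369/427). Reduce: 1369 ≡ 88 (mod 427). Now have (88/427).
Factor out 2: 88 = 2^3·11. Since 427 ≡ 3 (mod 8), (2/427) = -1, and (2/427)^3 = -1. Now have -(11/427).
Both 11 ≡ 3 and 427 ≡ 3 (mod 4), so reciprocity gives (11/427) = -(427/11). Reduce: 427 ≡ 9 (mod 11). Now have (9/11).
9 ≡ 1 (mod 4), so quadratic reciprocity gives (9/11) = (11/9). Reduce: 11 ≡ 2 (mod 9). Now have (2/9).
Factor out 2: 2 = 2. Since 9 ≡ 1 (mod 8), (2/9) = +1. Now have (1/9).
(1/9) = 1. Collecting the sign factors: 1.
Product: (1)·(1) = 1.

1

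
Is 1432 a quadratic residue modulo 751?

(1432/751)
  = (681/751)    [1432 ≡ 681 mod 751]
  = (751/681)    [QR: 681 ≡ 1 mod 4, sign kept]
  = (70/681)    [751 ≡ 70 mod 681]
  = (35/681)    [681 ≡ 1 mod 8 ⇒ (2/681) = +1]
  = (681/35)    [QR: 681 ≡ 1 mod 4, sign kept]
  = (16/35)    [681 ≡ 16 mod 35]
  = (1/35)    [35 ≡ 3 mod 8 ⇒ (2/35)^4 = +1]
  = 1    [(1/35) = 1]
(1432/751) = 1, and 751 is prime, so 1432 is a quadratic residue mod 751.

yes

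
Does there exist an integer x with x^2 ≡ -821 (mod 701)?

Pull out -1: (-821|701) = (-1|701)·(821|701). Since 701 ≡ 1 (mod 4), (-1|701) = +1. Now have (821|701).
Reduce the numerator: 821 ≡ 120 (mod 701), so (821|701) = (120|701).
Factor out 2: 120 = 2^3·15. Since 701 ≡ 5 (mod 8), (2|701) = -1, and (2|701)^3 = -1. Now have -(15|701).
701 ≡ 1 (mod 4), so quadratic reciprocity gives (15|701) = (701|15). Reduce: 701 ≡ 11 (mod 15). Now have -(11|15).
Both 11 ≡ 3 and 15 ≡ 3 (mod 4), so reciprocity gives (11|15) = -(15|11). Reduce: 15 ≡ 4 (mod 11). Now have (4|11).
Factor out 2: 4 = 2^2. Since 11 ≡ 3 (mod 8), (2|11) = -1, and (2|11)^2 = +1. Now have (1|11).
(1|11) = 1. Collecting the sign factors: 1.
The Legendre symbol is 1, so x^2 ≡ -821 (mod 701) has solution.

yes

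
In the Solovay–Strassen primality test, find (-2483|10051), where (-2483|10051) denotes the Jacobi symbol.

1

(-2483|10051)
  = (7568|10051)    [-2483 ≡ 7568 mod 10051]
  = (473|10051)    [10051 ≡ 3 mod 8 ⇒ (2|10051)^4 = +1]
  = (10051|473)    [QR: 473 ≡ 1 mod 4, sign kept]
  = (118|473)    [10051 ≡ 118 mod 473]
  = (59|473)    [473 ≡ 1 mod 8 ⇒ (2|473) = +1]
  = (473|59)    [QR: 473 ≡ 1 mod 4, sign kept]
  = (1|59)    [473 ≡ 1 mod 59]
  = 1    [(1|59) = 1]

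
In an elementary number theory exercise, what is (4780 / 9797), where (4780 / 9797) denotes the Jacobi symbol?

1

(4780 / 9797)
  = (1195 / 9797)    [9797 ≡ 5 mod 8 ⇒ (2 / 9797)^2 = +1]
  = (9797 / 1195)    [QR: 9797 ≡ 1 mod 4, sign kept]
  = (237 / 1195)    [9797 ≡ 237 mod 1195]
  = (1195 / 237)    [QR: 237 ≡ 1 mod 4, sign kept]
  = (10 / 237)    [1195 ≡ 10 mod 237]
  = -(5 / 237)    [237 ≡ 5 mod 8 ⇒ (2 / 237) = -1]
  = -(237 / 5)    [QR: 5 ≡ 1 mod 4, sign kept]
  = -(2 / 5)    [237 ≡ 2 mod 5]
  = (1 / 5)    [5 ≡ 5 mod 8 ⇒ (2 / 5) = -1]
  = 1    [(1 / 5) = 1]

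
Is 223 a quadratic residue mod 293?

no

(223/293)
  = (293/223)    [QR: 293 ≡ 1 mod 4, sign kept]
  = (70/223)    [293 ≡ 70 mod 223]
  = (35/223)    [223 ≡ 7 mod 8 ⇒ (2/223) = +1]
  = -(223/35)    [QR: both ≡ 3 mod 4, sign flips]
  = -(13/35)    [223 ≡ 13 mod 35]
  = -(35/13)    [QR: 13 ≡ 1 mod 4, sign kept]
  = -(9/13)    [35 ≡ 9 mod 13]
  = -(13/9)    [QR: 9 ≡ 1 mod 4, sign kept]
  = -(4/9)    [13 ≡ 4 mod 9]
  = -(1/9)    [9 ≡ 1 mod 8 ⇒ (2/9)^2 = +1]
  = -1    [(1/9) = 1]
The Legendre symbol is -1, so x^2 ≡ 223 (mod 293) has no solution.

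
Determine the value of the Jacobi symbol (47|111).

(47|111)
  = -(111|47)    [QR: both ≡ 3 mod 4, sign flips]
  = -(17|47)    [111 ≡ 17 mod 47]
  = -(47|17)    [QR: 17 ≡ 1 mod 4, sign kept]
  = -(13|17)    [47 ≡ 13 mod 17]
  = -(17|13)    [QR: 13 ≡ 1 mod 4, sign kept]
  = -(4|13)    [17 ≡ 4 mod 13]
  = -(1|13)    [13 ≡ 5 mod 8 ⇒ (2|13)^2 = +1]
  = -1    [(1|13) = 1]

-1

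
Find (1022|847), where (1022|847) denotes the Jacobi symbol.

0

(1022|847)
  = (175|847)    [1022 ≡ 175 mod 847]
  = -(847|175)    [QR: both ≡ 3 mod 4, sign flips]
  = -(147|175)    [847 ≡ 147 mod 175]
  = (175|147)    [QR: both ≡ 3 mod 4, sign flips]
  = (28|147)    [175 ≡ 28 mod 147]
  = (7|147)    [147 ≡ 3 mod 8 ⇒ (2|147)^2 = +1]
  = -(147|7)    [QR: both ≡ 3 mod 4, sign flips]
  = -(0|7)    [147 ≡ 0 mod 7]
  = 0    [numerator 0, gcd > 1]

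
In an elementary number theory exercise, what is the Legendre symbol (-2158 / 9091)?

-1

Reduce the numerator: -2158 ≡ 6933 (mod 9091), so (-2158 / 9091) = (6933 / 9091).
6933 ≡ 1 (mod 4), so quadratic reciprocity gives (6933 / 9091) = (9091 / 6933). Reduce: 9091 ≡ 2158 (mod 6933). Now have (2158 / 6933).
Factor out 2: 2158 = 2·1079. Since 6933 ≡ 5 (mod 8), (2 / 6933) = -1. Now have -(1079 / 6933).
6933 ≡ 1 (mod 4), so quadratic reciprocity gives (1079 / 6933) = (6933 / 1079). Reduce: 6933 ≡ 459 (mod 1079). Now have -(459 / 1079).
Both 459 ≡ 3 and 1079 ≡ 3 (mod 4), so reciprocity gives (459 / 1079) = -(1079 / 459). Reduce: 1079 ≡ 161 (mod 459). Now have (161 / 459).
161 ≡ 1 (mod 4), so quadratic reciprocity gives (161 / 459) = (459 / 161). Reduce: 459 ≡ 137 (mod 161). Now have (137 / 161).
137 ≡ 1 (mod 4), so quadratic reciprocity gives (137 / 161) = (161 / 137). Reduce: 161 ≡ 24 (mod 137). Now have (24 / 137).
Factor out 2: 24 = 2^3·3. Since 137 ≡ 1 (mod 8), (2 / 137) = +1, and (2 / 137)^3 = +1. Now have (3 / 137).
137 ≡ 1 (mod 4), so quadratic reciprocity gives (3 / 137) = (137 / 3). Reduce: 137 ≡ 2 (mod 3). Now have (2 / 3).
Factor out 2: 2 = 2. Since 3 ≡ 3 (mod 8), (2 / 3) = -1. Now have -(1 / 3).
(1 / 3) = 1. Collecting the sign factors: -1.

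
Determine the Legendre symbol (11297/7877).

Reduce the numerator: 11297 ≡ 3420 (mod 7877), so (11297/7877) = (3420/7877).
Factor out 2: 3420 = 2^2·855. Since 7877 ≡ 5 (mod 8), (2/7877) = -1, and (2/7877)^2 = +1. Now have (855/7877).
7877 ≡ 1 (mod 4), so quadratic reciprocity gives (855/7877) = (7877/855). Reduce: 7877 ≡ 182 (mod 855). Now have (182/855).
Factor out 2: 182 = 2·91. Since 855 ≡ 7 (mod 8), (2/855) = +1. Now have (91/855).
Both 91 ≡ 3 and 855 ≡ 3 (mod 4), so reciprocity gives (91/855) = -(855/91). Reduce: 855 ≡ 36 (mod 91). Now have -(36/91).
Factor out 2: 36 = 2^2·9. Since 91 ≡ 3 (mod 8), (2/91) = -1, and (2/91)^2 = +1. Now have -(9/91).
9 ≡ 1 (mod 4), so quadratic reciprocity gives (9/91) = (91/9). Reduce: 91 ≡ 1 (mod 9). Now have -(1/9).
(1/9) = 1. Collecting the sign factors: -1.

-1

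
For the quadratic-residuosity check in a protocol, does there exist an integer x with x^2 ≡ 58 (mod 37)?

Reduce the numerator: 58 ≡ 21 (mod 37), so (58|37) = (21|37).
21 ≡ 1 (mod 4), so quadratic reciprocity gives (21|37) = (37|21). Reduce: 37 ≡ 16 (mod 21). Now have (16|21).
Factor out 2: 16 = 2^4. Since 21 ≡ 5 (mod 8), (2|21) = -1, and (2|21)^4 = +1. Now have (1|21).
(1|21) = 1. Collecting the sign factors: 1.
The Legendre symbol is 1, so x^2 ≡ 58 (mod 37) has solution.

yes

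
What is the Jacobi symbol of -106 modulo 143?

Reduce the numerator: -106 ≡ 37 (mod 143), so (-106 / 143) = (37 / 143).
37 ≡ 1 (mod 4), so quadratic reciprocity gives (37 / 143) = (143 / 37). Reduce: 143 ≡ 32 (mod 37). Now have (32 / 37).
Factor out 2: 32 = 2^5. Since 37 ≡ 5 (mod 8), (2 / 37) = -1, and (2 / 37)^5 = -1. Now have -(1 / 37).
(1 / 37) = 1. Collecting the sign factors: -1.

-1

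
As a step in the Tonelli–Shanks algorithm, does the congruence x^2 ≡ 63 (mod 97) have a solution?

no

97 ≡ 1 (mod 4), so quadratic reciprocity gives (63/97) = (97/63). Reduce: 97 ≡ 34 (mod 63). Now have (34/63).
Factor out 2: 34 = 2·17. Since 63 ≡ 7 (mod 8), (2/63) = +1. Now have (17/63).
17 ≡ 1 (mod 4), so quadratic reciprocity gives (17/63) = (63/17). Reduce: 63 ≡ 12 (mod 17). Now have (12/17).
Factor out 2: 12 = 2^2·3. Since 17 ≡ 1 (mod 8), (2/17) = +1, and (2/17)^2 = +1. Now have (3/17).
17 ≡ 1 (mod 4), so quadratic reciprocity gives (3/17) = (17/3). Reduce: 17 ≡ 2 (mod 3). Now have (2/3).
Factor out 2: 2 = 2. Since 3 ≡ 3 (mod 8), (2/3) = -1. Now have -(1/3).
(1/3) = 1. Collecting the sign factors: -1.
(63/97) = -1, and 97 is prime, so 63 is not a quadratic residue mod 97.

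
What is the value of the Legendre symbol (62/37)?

1

Reduce the numerator: 62 ≡ 25 (mod 37), so (62/37) = (25/37).
25 ≡ 1 (mod 4), so quadratic reciprocity gives (25/37) = (37/25). Reduce: 37 ≡ 12 (mod 25). Now have (12/25).
Factor out 2: 12 = 2^2·3. Since 25 ≡ 1 (mod 8), (2/25) = +1, and (2/25)^2 = +1. Now have (3/25).
25 ≡ 1 (mod 4), so quadratic reciprocity gives (3/25) = (25/3). Reduce: 25 ≡ 1 (mod 3). Now have (1/3).
(1/3) = 1. Collecting the sign factors: 1.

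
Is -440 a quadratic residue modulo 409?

(-440|409)
  = (440|409)    [409 ≡ 1 mod 4 ⇒ (-1|409) = +1]
  = (31|409)    [440 ≡ 31 mod 409]
  = (409|31)    [QR: 409 ≡ 1 mod 4, sign kept]
  = (6|31)    [409 ≡ 6 mod 31]
  = (3|31)    [31 ≡ 7 mod 8 ⇒ (2|31) = +1]
  = -(31|3)    [QR: both ≡ 3 mod 4, sign flips]
  = -(1|3)    [31 ≡ 1 mod 3]
  = -1    [(1|3) = 1]
(-440|409) = -1, and 409 is prime, so -440 is not a quadratic residue mod 409.

no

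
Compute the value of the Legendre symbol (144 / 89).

Reduce the numerator: 144 ≡ 55 (mod 89), so (144 / 89) = (55 / 89).
89 ≡ 1 (mod 4), so quadratic reciprocity gives (55 / 89) = (89 / 55). Reduce: 89 ≡ 34 (mod 55). Now have (34 / 55).
Factor out 2: 34 = 2·17. Since 55 ≡ 7 (mod 8), (2 / 55) = +1. Now have (17 / 55).
17 ≡ 1 (mod 4), so quadratic reciprocity gives (17 / 55) = (55 / 17). Reduce: 55 ≡ 4 (mod 17). Now have (4 / 17).
Factor out 2: 4 = 2^2. Since 17 ≡ 1 (mod 8), (2 / 17) = +1, and (2 / 17)^2 = +1. Now have (1 / 17).
(1 / 17) = 1. Collecting the sign factors: 1.

1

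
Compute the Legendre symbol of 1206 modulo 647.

(1206/647)
  = (559/647)    [1206 ≡ 559 mod 647]
  = -(647/559)    [QR: both ≡ 3 mod 4, sign flips]
  = -(88/559)    [647 ≡ 88 mod 559]
  = -(11/559)    [559 ≡ 7 mod 8 ⇒ (2/559)^3 = +1]
  = (559/11)    [QR: both ≡ 3 mod 4, sign flips]
  = (9/11)    [559 ≡ 9 mod 11]
  = (11/9)    [QR: 9 ≡ 1 mod 4, sign kept]
  = (2/9)    [11 ≡ 2 mod 9]
  = (1/9)    [9 ≡ 1 mod 8 ⇒ (2/9) = +1]
  = 1    [(1/9) = 1]

1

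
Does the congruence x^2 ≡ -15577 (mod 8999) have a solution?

(-15577/8999)
  = (2421/8999)    [-15577 ≡ 2421 mod 8999]
  = (8999/2421)    [QR: 2421 ≡ 1 mod 4, sign kept]
  = (1736/2421)    [8999 ≡ 1736 mod 2421]
  = -(217/2421)    [2421 ≡ 5 mod 8 ⇒ (2/2421)^3 = -1]
  = -(2421/217)    [QR: 217 ≡ 1 mod 4, sign kept]
  = -(34/217)    [2421 ≡ 34 mod 217]
  = -(17/217)    [217 ≡ 1 mod 8 ⇒ (2/217) = +1]
  = -(217/17)    [QR: 17 ≡ 1 mod 4, sign kept]
  = -(13/17)    [217 ≡ 13 mod 17]
  = -(17/13)    [QR: 13 ≡ 1 mod 4, sign kept]
  = -(4/13)    [17 ≡ 4 mod 13]
  = -(1/13)    [13 ≡ 5 mod 8 ⇒ (2/13)^2 = +1]
  = -1    [(1/13) = 1]
The Legendre symbol is -1, so x^2 ≡ -15577 (mod 8999) has no solution.

no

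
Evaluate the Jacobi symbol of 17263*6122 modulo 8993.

By multiplicativity, (17263·6122|8993) = (17263|8993)·(6122|8993).
First factor (17263|8993):
Reduce the numerator: 17263 ≡ 8270 (mod 8993), so (17263|8993) = (8270|8993).
Factor out 2: 8270 = 2·4135. Since 8993 ≡ 1 (mod 8), (2|8993) = +1. Now have (4135|8993).
8993 ≡ 1 (mod 4), so quadratic reciprocity gives (4135|8993) = (8993|4135). Reduce: 8993 ≡ 723 (mod 4135). Now have (723|4135).
Both 723 ≡ 3 and 4135 ≡ 3 (mod 4), so reciprocity gives (723|4135) = -(4135|723). Reduce: 4135 ≡ 520 (mod 723). Now have -(520|723).
Factor out 2: 520 = 2^3·65. Since 723 ≡ 3 (mod 8), (2|723) = -1, and (2|723)^3 = -1. Now have (65|723).
65 ≡ 1 (mod 4), so quadratic reciprocity gives (65|723) = (723|65). Reduce: 723 ≡ 8 (mod 65). Now have (8|65).
Factor out 2: 8 = 2^3. Since 65 ≡ 1 (mod 8), (2|65) = +1, and (2|65)^3 = +1. Now have (1|65).
(1|65) = 1. Collecting the sign factors: 1.
Second factor (6122|8993):
Factor out 2: 6122 = 2·3061. Since 8993 ≡ 1 (mod 8), (2|8993) = +1. Now have (3061|8993).
3061 ≡ 1 (mod 4), so quadratic reciprocity gives (3061|8993) = (8993|3061). Reduce: 8993 ≡ 2871 (mod 3061). Now have (2871|3061).
3061 ≡ 1 (mod 4), so quadratic reciprocity gives (2871|3061) = (3061|2871). Reduce: 3061 ≡ 190 (mod 2871). Now have (190|2871).
Factor out 2: 190 = 2·95. Since 2871 ≡ 7 (mod 8), (2|2871) = +1. Now have (95|2871).
Both 95 ≡ 3 and 2871 ≡ 3 (mod 4), so reciprocity gives (95|2871) = -(2871|95). Reduce: 2871 ≡ 21 (mod 95). Now have -(21|95).
21 ≡ 1 (mod 4), so quadratic reciprocity gives (21|95) = (95|21). Reduce: 95 ≡ 11 (mod 21). Now have -(11|21).
21 ≡ 1 (mod 4), so quadratic reciprocity gives (11|21) = (21|11). Reduce: 21 ≡ 10 (mod 11). Now have -(10|11).
Factor out 2: 10 = 2·5. Since 11 ≡ 3 (mod 8), (2|11) = -1. Now have (5|11).
5 ≡ 1 (mod 4), so quadratic reciprocity gives (5|11) = (11|5). Reduce: 11 ≡ 1 (mod 5). Now have (1|5).
(1|5) = 1. Collecting the sign factors: 1.
Product: (1)·(1) = 1.

1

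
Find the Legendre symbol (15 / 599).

Both 15 ≡ 3 and 599 ≡ 3 (mod 4), so reciprocity gives (15 / 599) = -(599 / 15). Reduce: 599 ≡ 14 (mod 15). Now have -(14 / 15).
Factor out 2: 14 = 2·7. Since 15 ≡ 7 (mod 8), (2 / 15) = +1. Now have -(7 / 15).
Both 7 ≡ 3 and 15 ≡ 3 (mod 4), so reciprocity gives (7 / 15) = -(15 / 7). Reduce: 15 ≡ 1 (mod 7). Now have (1 / 7).
(1 / 7) = 1. Collecting the sign factors: 1.

1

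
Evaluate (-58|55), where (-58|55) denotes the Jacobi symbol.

(-58|55)
  = -(58|55)    [55 ≡ 3 mod 4 ⇒ (-1|55) = -1]
  = -(3|55)    [58 ≡ 3 mod 55]
  = (55|3)    [QR: both ≡ 3 mod 4, sign flips]
  = (1|3)    [55 ≡ 1 mod 3]
  = 1    [(1|3) = 1]

1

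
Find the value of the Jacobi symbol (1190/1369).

Factor out 2: 1190 = 2·595. Since 1369 ≡ 1 (mod 8), (2/1369) = +1. Now have (595/1369).
1369 ≡ 1 (mod 4), so quadratic reciprocity gives (595/1369) = (1369/595). Reduce: 1369 ≡ 179 (mod 595). Now have (179/595).
Both 179 ≡ 3 and 595 ≡ 3 (mod 4), so reciprocity gives (179/595) = -(595/179). Reduce: 595 ≡ 58 (mod 179). Now have -(58/179).
Factor out 2: 58 = 2·29. Since 179 ≡ 3 (mod 8), (2/179) = -1. Now have (29/179).
29 ≡ 1 (mod 4), so quadratic reciprocity gives (29/179) = (179/29). Reduce: 179 ≡ 5 (mod 29). Now have (5/29).
5 ≡ 1 (mod 4), so quadratic reciprocity gives (5/29) = (29/5). Reduce: 29 ≡ 4 (mod 5). Now have (4/5).
Factor out 2: 4 = 2^2. Since 5 ≡ 5 (mod 8), (2/5) = -1, and (2/5)^2 = +1. Now have (1/5).
(1/5) = 1. Collecting the sign factors: 1.

1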